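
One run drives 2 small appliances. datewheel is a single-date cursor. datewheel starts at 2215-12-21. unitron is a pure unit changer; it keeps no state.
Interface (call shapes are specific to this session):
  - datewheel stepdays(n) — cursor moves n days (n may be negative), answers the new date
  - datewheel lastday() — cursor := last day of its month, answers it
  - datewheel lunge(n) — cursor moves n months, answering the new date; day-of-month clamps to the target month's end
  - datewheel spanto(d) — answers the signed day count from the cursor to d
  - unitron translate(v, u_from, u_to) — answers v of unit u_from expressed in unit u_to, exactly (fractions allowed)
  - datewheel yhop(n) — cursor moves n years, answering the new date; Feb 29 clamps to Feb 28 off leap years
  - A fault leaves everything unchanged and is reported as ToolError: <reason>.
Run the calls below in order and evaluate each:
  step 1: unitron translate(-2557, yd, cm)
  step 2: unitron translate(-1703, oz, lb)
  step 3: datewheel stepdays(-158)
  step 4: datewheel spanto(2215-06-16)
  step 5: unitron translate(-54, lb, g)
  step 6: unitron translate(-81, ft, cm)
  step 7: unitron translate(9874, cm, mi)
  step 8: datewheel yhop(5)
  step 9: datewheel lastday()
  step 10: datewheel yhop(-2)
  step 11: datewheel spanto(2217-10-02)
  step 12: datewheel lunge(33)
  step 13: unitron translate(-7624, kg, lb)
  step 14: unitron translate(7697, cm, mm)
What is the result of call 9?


Answer: 2220-07-31

Derivation:
→ unitron translate(-2557, yd, cm)
← -5845302/25
→ unitron translate(-1703, oz, lb)
← -1703/16
→ datewheel stepdays(-158)
← 2215-07-16
→ datewheel spanto(2215-06-16)
← -30
→ unitron translate(-54, lb, g)
← -1224699399/50000
→ unitron translate(-81, ft, cm)
← -61722/25
→ unitron translate(9874, cm, mi)
← 24685/402336
→ datewheel yhop(5)
← 2220-07-16
→ datewheel lastday()
← 2220-07-31
→ datewheel yhop(-2)
← 2218-07-31
→ datewheel spanto(2217-10-02)
← -302
→ datewheel lunge(33)
← 2221-04-30
→ unitron translate(-7624, kg, lb)
← -762400000000/45359237
→ unitron translate(7697, cm, mm)
← 76970


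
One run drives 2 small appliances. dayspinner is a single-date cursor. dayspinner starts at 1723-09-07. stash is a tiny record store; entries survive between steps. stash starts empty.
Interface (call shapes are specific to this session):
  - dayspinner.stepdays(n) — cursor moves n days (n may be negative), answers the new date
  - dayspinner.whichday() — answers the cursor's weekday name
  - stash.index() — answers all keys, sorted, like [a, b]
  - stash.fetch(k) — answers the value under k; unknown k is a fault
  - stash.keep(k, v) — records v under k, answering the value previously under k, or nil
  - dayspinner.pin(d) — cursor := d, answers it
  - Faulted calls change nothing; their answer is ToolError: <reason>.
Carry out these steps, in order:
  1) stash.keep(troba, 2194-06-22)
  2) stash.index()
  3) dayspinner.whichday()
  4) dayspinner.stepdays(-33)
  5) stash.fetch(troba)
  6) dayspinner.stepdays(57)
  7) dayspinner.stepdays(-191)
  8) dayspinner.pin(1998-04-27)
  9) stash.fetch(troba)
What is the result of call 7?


Answer: 1723-03-24

Derivation:
I run keep passing k='troba', v='2194-06-22', giving nil.
Now I run index(): [troba].
I use whichday, which returns Tuesday.
Calling stepdays passing n='-33': 1723-08-05.
I try fetch passing k='troba', and see 2194-06-22.
I call stepdays passing n='57': 1723-10-01.
Then stepdays passing n='-191': 1723-03-24.
Now I run pin passing d='1998-04-27', and get 1998-04-27.
Now I run fetch passing k='troba': 2194-06-22.


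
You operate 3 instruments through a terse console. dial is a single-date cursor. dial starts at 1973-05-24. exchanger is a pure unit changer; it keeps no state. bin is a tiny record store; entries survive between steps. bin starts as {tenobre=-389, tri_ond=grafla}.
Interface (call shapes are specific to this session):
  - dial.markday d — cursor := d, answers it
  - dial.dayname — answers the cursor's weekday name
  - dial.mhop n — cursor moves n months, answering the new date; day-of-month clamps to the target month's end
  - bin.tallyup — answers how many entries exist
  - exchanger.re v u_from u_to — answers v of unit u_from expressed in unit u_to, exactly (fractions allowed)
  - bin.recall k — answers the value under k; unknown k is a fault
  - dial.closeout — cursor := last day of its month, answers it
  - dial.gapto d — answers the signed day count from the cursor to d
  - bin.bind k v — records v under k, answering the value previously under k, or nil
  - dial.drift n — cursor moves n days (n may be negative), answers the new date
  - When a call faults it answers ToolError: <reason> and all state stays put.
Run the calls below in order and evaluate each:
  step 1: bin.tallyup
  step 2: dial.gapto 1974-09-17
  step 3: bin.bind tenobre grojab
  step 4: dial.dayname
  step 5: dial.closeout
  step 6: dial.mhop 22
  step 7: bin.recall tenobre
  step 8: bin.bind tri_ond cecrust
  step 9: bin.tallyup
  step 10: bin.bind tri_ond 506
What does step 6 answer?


Answer: 1975-03-31

Derivation:
CALL bin.tallyup[]
RET  2
CALL dial.gapto[d='1974-09-17']
RET  481
CALL bin.bind[k='tenobre'; v='grojab']
RET  -389
CALL dial.dayname[]
RET  Thursday
CALL dial.closeout[]
RET  1973-05-31
CALL dial.mhop[n='22']
RET  1975-03-31
CALL bin.recall[k='tenobre']
RET  grojab
CALL bin.bind[k='tri_ond'; v='cecrust']
RET  grafla
CALL bin.tallyup[]
RET  2
CALL bin.bind[k='tri_ond'; v='506']
RET  cecrust


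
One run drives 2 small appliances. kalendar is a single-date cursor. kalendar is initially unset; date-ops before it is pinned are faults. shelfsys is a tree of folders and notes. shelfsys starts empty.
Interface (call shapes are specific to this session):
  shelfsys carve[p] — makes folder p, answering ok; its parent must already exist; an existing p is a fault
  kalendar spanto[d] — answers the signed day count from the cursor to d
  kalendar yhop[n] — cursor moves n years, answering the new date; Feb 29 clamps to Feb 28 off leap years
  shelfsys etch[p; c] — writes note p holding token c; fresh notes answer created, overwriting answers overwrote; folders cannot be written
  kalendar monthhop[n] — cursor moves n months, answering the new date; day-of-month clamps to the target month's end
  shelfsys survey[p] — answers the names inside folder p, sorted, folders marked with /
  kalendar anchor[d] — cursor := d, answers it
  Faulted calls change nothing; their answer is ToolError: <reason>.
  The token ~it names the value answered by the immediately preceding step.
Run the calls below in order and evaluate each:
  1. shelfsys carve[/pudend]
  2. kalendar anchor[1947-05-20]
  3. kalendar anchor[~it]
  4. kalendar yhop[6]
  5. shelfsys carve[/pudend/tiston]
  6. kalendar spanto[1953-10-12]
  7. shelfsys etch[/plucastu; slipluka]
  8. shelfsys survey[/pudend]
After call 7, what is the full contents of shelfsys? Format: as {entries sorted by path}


Answer: {plucastu=slipluka, pudend/, pudend/tiston/}

Derivation:
I try shelfsys carve with /pudend, and see ok.
Now I run kalendar anchor with 1947-05-20, — result: 1947-05-20.
I call kalendar anchor with ~it, and get 1947-05-20.
Using kalendar yhop with 6, and see 1953-05-20.
I call shelfsys carve with /pudend/tiston, yielding ok.
Using kalendar spanto with 1953-10-12, → 145.
Invoking shelfsys etch with /plucastu, slipluka, and observe created.
Then shelfsys survey with /pudend: [tiston/].


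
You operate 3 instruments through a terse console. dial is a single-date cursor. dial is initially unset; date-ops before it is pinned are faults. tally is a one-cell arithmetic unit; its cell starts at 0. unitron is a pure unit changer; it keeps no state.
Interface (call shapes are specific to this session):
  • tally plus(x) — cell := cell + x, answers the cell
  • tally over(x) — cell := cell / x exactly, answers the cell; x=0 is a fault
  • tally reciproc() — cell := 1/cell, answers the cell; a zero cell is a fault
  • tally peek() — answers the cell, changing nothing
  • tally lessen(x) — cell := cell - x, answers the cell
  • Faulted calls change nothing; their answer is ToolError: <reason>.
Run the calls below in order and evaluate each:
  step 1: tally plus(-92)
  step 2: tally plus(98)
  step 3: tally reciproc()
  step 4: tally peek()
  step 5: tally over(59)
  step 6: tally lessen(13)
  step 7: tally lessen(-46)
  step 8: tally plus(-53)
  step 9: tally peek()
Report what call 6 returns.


Answer: -4601/354

Derivation:
Do: tally plus[x='-92']
See: -92
Do: tally plus[x='98']
See: 6
Do: tally reciproc[]
See: 1/6
Do: tally peek[]
See: 1/6
Do: tally over[x='59']
See: 1/354
Do: tally lessen[x='13']
See: -4601/354
Do: tally lessen[x='-46']
See: 11683/354
Do: tally plus[x='-53']
See: -7079/354
Do: tally peek[]
See: -7079/354


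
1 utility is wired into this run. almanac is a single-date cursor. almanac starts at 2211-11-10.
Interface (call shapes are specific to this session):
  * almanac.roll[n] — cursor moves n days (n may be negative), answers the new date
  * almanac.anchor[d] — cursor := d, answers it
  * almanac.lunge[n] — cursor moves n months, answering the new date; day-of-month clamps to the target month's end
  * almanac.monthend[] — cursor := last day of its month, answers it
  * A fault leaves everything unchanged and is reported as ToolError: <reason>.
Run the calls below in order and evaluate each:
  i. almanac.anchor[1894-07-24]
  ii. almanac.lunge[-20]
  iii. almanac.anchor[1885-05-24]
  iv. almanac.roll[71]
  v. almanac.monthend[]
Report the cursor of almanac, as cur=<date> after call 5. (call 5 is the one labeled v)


Do: anchor[d→1894-07-24]
See: 1894-07-24
Do: lunge[n→-20]
See: 1892-11-24
Do: anchor[d→1885-05-24]
See: 1885-05-24
Do: roll[n→71]
See: 1885-08-03
Do: monthend[]
See: 1885-08-31

Answer: cur=1885-08-31


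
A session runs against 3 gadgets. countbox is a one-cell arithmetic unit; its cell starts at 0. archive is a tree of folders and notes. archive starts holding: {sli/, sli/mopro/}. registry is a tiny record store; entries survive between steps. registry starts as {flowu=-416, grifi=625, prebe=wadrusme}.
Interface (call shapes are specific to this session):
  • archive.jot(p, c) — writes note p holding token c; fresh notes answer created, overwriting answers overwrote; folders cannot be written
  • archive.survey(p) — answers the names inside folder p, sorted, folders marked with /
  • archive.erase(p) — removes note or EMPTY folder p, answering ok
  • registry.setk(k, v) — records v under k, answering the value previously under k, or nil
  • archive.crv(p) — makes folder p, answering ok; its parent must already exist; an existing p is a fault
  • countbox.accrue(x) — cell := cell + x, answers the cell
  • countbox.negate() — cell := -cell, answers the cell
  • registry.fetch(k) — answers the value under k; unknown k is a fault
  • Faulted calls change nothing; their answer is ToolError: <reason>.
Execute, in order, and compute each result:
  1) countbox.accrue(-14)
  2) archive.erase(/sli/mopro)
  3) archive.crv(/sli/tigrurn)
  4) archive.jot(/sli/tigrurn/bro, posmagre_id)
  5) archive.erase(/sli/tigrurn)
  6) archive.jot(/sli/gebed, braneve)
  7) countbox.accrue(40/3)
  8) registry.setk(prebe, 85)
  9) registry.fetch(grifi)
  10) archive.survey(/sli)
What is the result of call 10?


% 1. countbox.accrue(x: -14) == -14
% 2. archive.erase(p: /sli/mopro) == ok
% 3. archive.crv(p: /sli/tigrurn) == ok
% 4. archive.jot(p: /sli/tigrurn/bro, c: posmagre_id) == created
% 5. archive.erase(p: /sli/tigrurn) == ToolError: not empty
% 6. archive.jot(p: /sli/gebed, c: braneve) == created
% 7. countbox.accrue(x: 40/3) == -2/3
% 8. registry.setk(k: prebe, v: 85) == wadrusme
% 9. registry.fetch(k: grifi) == 625
% 10. archive.survey(p: /sli) == [gebed, tigrurn/]

Answer: [gebed, tigrurn/]


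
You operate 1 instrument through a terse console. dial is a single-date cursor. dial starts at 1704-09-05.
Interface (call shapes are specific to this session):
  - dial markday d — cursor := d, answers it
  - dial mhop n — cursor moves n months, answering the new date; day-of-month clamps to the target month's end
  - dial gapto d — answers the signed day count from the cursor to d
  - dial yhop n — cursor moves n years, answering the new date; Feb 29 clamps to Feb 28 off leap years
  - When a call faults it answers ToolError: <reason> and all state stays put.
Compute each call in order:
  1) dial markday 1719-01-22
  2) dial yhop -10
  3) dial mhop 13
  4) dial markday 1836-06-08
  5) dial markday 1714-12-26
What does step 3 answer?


Answer: 1710-02-22

Derivation:
==> dial markday(d→1719-01-22)
<== 1719-01-22
==> dial yhop(n→-10)
<== 1709-01-22
==> dial mhop(n→13)
<== 1710-02-22
==> dial markday(d→1836-06-08)
<== 1836-06-08
==> dial markday(d→1714-12-26)
<== 1714-12-26


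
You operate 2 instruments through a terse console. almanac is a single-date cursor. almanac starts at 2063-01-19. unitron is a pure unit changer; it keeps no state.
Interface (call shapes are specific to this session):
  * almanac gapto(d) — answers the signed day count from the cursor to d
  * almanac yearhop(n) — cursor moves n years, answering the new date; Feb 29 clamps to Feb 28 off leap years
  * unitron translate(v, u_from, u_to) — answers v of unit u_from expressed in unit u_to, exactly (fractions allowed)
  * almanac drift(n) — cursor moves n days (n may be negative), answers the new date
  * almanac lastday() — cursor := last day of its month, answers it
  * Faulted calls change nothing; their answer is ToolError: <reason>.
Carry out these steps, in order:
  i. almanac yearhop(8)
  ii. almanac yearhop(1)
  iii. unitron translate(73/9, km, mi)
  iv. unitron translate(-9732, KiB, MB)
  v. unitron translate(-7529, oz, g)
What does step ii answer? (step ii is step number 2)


I try almanac yearhop passing n: 8, — result: 2071-01-19.
Now I run almanac yearhop passing n: 1, and get 2072-01-19.
I invoke unitron translate passing v: 73/9, u_from: km, u_to: mi, — result: 1140625/226314.
Calling unitron translate passing v: -9732, u_from: KiB, u_to: MB, yielding -155712/15625.
Using unitron translate passing v: -7529, u_from: oz, u_to: g, — result: -341509695373/1600000.

Answer: 2072-01-19


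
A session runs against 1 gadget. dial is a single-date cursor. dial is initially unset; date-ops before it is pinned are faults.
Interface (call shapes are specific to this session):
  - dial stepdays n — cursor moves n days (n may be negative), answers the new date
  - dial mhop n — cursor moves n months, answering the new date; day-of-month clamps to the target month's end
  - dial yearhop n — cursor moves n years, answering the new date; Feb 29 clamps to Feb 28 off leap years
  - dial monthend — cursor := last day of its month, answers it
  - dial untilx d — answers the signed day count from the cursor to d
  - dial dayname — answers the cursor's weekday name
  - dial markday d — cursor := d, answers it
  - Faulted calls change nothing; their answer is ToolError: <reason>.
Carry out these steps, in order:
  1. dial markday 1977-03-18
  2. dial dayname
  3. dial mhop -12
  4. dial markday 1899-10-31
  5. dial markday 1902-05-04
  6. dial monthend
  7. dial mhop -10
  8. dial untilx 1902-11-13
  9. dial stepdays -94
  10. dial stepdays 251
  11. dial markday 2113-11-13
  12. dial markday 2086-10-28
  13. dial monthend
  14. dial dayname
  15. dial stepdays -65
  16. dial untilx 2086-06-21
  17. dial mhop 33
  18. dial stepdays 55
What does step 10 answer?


Using dial markday on d: 1977-03-18, which returns 1977-03-18.
Using dial dayname, which returns Friday.
I try dial mhop on n: -12, → 1976-03-18.
I call dial markday on d: 1899-10-31, → 1899-10-31.
Invoking dial markday on d: 1902-05-04, yielding 1902-05-04.
I run dial monthend, → 1902-05-31.
I invoke dial mhop on n: -10, which returns 1901-07-31.
Now I run dial untilx on d: 1902-11-13: 470.
Invoking dial stepdays on n: -94, giving 1901-04-28.
I run dial stepdays on n: 251, giving 1902-01-04.
Using dial markday on d: 2113-11-13, which returns 2113-11-13.
I use dial markday on d: 2086-10-28, which returns 2086-10-28.
I try dial monthend(): 2086-10-31.
Then dial dayname, — result: Thursday.
Using dial stepdays on n: -65, and observe 2086-08-27.
Using dial untilx on d: 2086-06-21, and observe -67.
Calling dial mhop on n: 33, and get 2089-05-27.
Calling dial stepdays on n: 55, and get 2089-07-21.

Answer: 1902-01-04


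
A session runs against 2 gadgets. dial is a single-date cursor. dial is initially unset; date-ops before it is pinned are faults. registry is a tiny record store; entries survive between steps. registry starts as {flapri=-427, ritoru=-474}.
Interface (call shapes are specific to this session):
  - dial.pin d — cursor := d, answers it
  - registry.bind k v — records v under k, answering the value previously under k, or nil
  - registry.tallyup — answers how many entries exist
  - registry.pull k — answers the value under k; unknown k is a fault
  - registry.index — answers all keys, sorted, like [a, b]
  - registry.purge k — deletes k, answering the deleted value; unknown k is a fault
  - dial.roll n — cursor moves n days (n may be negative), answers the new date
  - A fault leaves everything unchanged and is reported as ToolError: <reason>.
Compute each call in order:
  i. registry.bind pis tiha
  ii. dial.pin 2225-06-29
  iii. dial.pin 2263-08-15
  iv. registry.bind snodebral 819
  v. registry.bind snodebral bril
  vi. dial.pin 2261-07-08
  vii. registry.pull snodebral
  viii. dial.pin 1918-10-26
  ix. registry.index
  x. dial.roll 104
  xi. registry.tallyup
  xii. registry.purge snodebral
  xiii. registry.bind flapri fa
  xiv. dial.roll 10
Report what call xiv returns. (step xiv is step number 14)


Answer: 1919-02-17

Derivation:
[in] bind k→pis v→tiha
= nil
[in] pin d→2225-06-29
= 2225-06-29
[in] pin d→2263-08-15
= 2263-08-15
[in] bind k→snodebral v→819
= nil
[in] bind k→snodebral v→bril
= 819
[in] pin d→2261-07-08
= 2261-07-08
[in] pull k→snodebral
= bril
[in] pin d→1918-10-26
= 1918-10-26
[in] index
= [flapri, pis, ritoru, snodebral]
[in] roll n→104
= 1919-02-07
[in] tallyup
= 4
[in] purge k→snodebral
= bril
[in] bind k→flapri v→fa
= -427
[in] roll n→10
= 1919-02-17


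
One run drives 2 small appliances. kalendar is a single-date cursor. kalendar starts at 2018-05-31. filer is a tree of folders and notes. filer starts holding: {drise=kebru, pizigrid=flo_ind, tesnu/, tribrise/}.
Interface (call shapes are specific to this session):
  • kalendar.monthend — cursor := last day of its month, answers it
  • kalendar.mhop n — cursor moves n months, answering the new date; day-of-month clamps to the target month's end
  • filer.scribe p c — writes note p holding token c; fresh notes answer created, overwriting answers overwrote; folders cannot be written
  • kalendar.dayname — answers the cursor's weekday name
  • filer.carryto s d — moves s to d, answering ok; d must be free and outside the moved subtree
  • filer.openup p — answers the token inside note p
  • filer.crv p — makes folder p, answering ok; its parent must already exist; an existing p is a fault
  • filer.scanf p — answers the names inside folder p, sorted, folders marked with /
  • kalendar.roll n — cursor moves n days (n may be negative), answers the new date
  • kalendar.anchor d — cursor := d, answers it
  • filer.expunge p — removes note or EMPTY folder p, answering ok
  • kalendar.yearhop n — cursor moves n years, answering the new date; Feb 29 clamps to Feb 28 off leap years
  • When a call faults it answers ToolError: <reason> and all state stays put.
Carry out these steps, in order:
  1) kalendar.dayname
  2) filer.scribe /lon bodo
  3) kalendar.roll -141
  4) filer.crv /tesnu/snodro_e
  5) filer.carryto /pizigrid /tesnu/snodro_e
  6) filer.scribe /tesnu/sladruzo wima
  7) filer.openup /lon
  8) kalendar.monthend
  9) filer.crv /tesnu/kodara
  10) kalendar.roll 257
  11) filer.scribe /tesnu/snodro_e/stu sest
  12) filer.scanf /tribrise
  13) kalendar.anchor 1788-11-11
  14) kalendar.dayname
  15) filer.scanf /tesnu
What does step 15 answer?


% kalendar.dayname
= Thursday
% filer.scribe p→/lon c→bodo
= created
% kalendar.roll n→-141
= 2018-01-10
% filer.crv p→/tesnu/snodro_e
= ok
% filer.carryto s→/pizigrid d→/tesnu/snodro_e
= ToolError: exists
% filer.scribe p→/tesnu/sladruzo c→wima
= created
% filer.openup p→/lon
= bodo
% kalendar.monthend
= 2018-01-31
% filer.crv p→/tesnu/kodara
= ok
% kalendar.roll n→257
= 2018-10-15
% filer.scribe p→/tesnu/snodro_e/stu c→sest
= created
% filer.scanf p→/tribrise
= []
% kalendar.anchor d→1788-11-11
= 1788-11-11
% kalendar.dayname
= Tuesday
% filer.scanf p→/tesnu
= [kodara/, sladruzo, snodro_e/]

Answer: [kodara/, sladruzo, snodro_e/]


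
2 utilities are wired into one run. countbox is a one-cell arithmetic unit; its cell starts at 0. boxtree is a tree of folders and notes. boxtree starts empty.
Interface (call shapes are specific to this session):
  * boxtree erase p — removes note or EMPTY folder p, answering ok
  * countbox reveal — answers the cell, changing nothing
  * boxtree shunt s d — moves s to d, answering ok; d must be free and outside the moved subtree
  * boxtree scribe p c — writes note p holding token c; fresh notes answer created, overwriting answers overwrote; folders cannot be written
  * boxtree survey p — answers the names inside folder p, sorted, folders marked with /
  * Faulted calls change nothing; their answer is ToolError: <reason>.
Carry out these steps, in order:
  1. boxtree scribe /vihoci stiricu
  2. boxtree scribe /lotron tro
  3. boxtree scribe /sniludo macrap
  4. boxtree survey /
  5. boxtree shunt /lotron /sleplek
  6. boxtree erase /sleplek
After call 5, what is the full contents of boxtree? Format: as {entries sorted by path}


Answer: {sleplek=tro, sniludo=macrap, vihoci=stiricu}

Derivation:
# boxtree scribe(p→/vihoci, c→stiricu) == created
# boxtree scribe(p→/lotron, c→tro) == created
# boxtree scribe(p→/sniludo, c→macrap) == created
# boxtree survey(p→/) == [lotron, sniludo, vihoci]
# boxtree shunt(s→/lotron, d→/sleplek) == ok
# boxtree erase(p→/sleplek) == ok


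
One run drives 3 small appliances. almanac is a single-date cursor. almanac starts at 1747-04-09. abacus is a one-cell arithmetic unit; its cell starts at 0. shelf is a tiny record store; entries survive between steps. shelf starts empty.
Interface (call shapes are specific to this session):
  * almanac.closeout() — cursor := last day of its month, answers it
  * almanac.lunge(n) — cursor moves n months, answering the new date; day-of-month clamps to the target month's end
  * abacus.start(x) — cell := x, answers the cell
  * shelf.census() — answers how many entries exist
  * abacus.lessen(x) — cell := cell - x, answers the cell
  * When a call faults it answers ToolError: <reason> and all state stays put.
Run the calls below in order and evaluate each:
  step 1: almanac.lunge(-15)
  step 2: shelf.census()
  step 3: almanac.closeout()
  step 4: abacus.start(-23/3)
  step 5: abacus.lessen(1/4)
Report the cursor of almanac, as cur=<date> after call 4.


Answer: cur=1746-01-31

Derivation:
~$ lunge -15
[out] 1746-01-09
~$ census
[out] 0
~$ closeout
[out] 1746-01-31
~$ start -23/3
[out] -23/3
~$ lessen 1/4
[out] -95/12


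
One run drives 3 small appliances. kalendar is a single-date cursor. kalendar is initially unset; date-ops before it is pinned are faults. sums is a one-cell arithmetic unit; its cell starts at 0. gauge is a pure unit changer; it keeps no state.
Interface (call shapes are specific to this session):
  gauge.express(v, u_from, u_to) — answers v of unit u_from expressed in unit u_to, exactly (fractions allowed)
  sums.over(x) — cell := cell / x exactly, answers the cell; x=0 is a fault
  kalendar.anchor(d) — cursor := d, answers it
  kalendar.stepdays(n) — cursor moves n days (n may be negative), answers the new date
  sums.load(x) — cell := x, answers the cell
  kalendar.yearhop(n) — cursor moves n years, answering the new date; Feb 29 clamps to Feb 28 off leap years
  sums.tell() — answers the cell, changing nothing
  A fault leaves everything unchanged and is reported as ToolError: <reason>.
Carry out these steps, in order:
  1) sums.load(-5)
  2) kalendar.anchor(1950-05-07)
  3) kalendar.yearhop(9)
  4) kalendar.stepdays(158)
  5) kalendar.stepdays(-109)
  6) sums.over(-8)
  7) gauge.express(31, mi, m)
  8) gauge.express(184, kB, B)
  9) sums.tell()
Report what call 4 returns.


-- sums.load(-5) => -5
-- kalendar.anchor(1950-05-07) => 1950-05-07
-- kalendar.yearhop(9) => 1959-05-07
-- kalendar.stepdays(158) => 1959-10-12
-- kalendar.stepdays(-109) => 1959-06-25
-- sums.over(-8) => 5/8
-- gauge.express(31, mi, m) => 6236208/125
-- gauge.express(184, kB, B) => 184000
-- sums.tell() => 5/8

Answer: 1959-10-12


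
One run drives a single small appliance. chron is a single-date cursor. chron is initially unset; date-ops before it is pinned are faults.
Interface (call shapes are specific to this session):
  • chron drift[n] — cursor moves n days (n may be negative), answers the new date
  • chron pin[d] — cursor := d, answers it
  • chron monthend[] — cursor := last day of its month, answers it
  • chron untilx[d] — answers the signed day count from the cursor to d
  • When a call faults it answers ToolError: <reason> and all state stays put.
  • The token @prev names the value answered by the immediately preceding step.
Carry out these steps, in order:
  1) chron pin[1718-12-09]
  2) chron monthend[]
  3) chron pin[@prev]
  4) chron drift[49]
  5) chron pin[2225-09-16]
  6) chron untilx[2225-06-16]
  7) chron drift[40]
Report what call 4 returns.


Answer: 1719-02-18

Derivation:
% chron pin d='1718-12-09'
[out] 1718-12-09
% chron monthend
[out] 1718-12-31
% chron pin d='@prev'
[out] 1718-12-31
% chron drift n='49'
[out] 1719-02-18
% chron pin d='2225-09-16'
[out] 2225-09-16
% chron untilx d='2225-06-16'
[out] -92
% chron drift n='40'
[out] 2225-10-26


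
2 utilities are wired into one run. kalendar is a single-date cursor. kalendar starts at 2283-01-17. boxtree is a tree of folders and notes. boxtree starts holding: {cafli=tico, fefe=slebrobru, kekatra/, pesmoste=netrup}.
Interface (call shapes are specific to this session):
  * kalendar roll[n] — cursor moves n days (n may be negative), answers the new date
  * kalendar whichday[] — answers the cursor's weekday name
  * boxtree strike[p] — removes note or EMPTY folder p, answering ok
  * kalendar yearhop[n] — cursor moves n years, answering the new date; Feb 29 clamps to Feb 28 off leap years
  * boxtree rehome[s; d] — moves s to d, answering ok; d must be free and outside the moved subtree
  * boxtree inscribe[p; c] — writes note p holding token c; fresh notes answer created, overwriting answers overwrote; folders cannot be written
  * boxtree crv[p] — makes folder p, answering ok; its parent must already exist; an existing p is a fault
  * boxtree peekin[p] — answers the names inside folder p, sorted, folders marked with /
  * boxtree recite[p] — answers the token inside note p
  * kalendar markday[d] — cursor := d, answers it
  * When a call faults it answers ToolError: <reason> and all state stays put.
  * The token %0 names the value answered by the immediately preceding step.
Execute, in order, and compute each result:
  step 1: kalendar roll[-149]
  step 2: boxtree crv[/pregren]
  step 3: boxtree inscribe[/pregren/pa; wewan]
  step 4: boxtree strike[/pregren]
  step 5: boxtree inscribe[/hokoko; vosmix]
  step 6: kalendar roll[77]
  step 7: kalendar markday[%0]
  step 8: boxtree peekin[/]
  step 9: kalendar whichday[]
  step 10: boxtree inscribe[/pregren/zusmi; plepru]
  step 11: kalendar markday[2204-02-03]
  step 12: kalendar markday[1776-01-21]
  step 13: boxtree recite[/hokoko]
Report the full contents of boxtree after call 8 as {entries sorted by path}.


Answer: {cafli=tico, fefe=slebrobru, hokoko=vosmix, kekatra/, pesmoste=netrup, pregren/, pregren/pa=wewan}

Derivation:
Act: kalendar roll[n: -149]
Obs: 2282-08-21
Act: boxtree crv[p: /pregren]
Obs: ok
Act: boxtree inscribe[p: /pregren/pa; c: wewan]
Obs: created
Act: boxtree strike[p: /pregren]
Obs: ToolError: not empty
Act: boxtree inscribe[p: /hokoko; c: vosmix]
Obs: created
Act: kalendar roll[n: 77]
Obs: 2282-11-06
Act: kalendar markday[d: %0]
Obs: 2282-11-06
Act: boxtree peekin[p: /]
Obs: [cafli, fefe, hokoko, kekatra/, pesmoste, pregren/]
Act: kalendar whichday[]
Obs: Monday
Act: boxtree inscribe[p: /pregren/zusmi; c: plepru]
Obs: created
Act: kalendar markday[d: 2204-02-03]
Obs: 2204-02-03
Act: kalendar markday[d: 1776-01-21]
Obs: 1776-01-21
Act: boxtree recite[p: /hokoko]
Obs: vosmix


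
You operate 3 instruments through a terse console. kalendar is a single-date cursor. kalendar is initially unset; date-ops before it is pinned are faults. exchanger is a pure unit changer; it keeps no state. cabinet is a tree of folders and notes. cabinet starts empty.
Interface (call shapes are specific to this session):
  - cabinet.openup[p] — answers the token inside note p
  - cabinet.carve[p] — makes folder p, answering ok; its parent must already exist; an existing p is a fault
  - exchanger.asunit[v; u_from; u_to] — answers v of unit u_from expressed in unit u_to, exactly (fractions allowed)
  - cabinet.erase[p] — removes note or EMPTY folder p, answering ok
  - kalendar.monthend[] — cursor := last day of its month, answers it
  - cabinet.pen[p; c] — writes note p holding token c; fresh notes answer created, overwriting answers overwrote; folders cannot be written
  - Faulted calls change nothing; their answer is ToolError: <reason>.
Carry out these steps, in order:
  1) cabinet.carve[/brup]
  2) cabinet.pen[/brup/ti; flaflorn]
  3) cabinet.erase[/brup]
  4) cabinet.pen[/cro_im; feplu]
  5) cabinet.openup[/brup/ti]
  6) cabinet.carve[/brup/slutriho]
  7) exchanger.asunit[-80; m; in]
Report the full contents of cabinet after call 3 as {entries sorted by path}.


% cabinet.carve(p=/brup) => ok
% cabinet.pen(p=/brup/ti, c=flaflorn) => created
% cabinet.erase(p=/brup) => ToolError: not empty
% cabinet.pen(p=/cro_im, c=feplu) => created
% cabinet.openup(p=/brup/ti) => flaflorn
% cabinet.carve(p=/brup/slutriho) => ok
% exchanger.asunit(v=-80, u_from=m, u_to=in) => -400000/127

Answer: {brup/, brup/ti=flaflorn}


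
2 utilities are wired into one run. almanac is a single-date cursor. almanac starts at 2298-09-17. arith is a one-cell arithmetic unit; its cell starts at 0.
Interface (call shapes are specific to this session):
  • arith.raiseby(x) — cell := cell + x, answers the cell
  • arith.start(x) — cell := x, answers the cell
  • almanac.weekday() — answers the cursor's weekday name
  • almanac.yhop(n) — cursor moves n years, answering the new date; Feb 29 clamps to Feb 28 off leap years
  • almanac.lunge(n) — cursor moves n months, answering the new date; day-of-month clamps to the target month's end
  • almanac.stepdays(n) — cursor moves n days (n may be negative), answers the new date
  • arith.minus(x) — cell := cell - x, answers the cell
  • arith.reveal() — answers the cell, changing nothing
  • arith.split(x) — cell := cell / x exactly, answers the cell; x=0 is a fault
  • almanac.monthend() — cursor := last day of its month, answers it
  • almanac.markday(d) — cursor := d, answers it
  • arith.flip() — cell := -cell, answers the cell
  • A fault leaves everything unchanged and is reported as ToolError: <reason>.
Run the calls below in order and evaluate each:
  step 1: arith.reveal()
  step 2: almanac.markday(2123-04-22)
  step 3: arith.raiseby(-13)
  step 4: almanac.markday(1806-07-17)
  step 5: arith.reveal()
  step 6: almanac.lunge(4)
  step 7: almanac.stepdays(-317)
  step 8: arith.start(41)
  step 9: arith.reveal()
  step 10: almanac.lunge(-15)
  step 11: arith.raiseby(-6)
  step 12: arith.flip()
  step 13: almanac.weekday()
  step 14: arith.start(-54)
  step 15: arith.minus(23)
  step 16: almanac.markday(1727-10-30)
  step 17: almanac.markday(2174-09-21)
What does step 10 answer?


// 1. arith.reveal() == 0
// 2. almanac.markday(d→2123-04-22) == 2123-04-22
// 3. arith.raiseby(x→-13) == -13
// 4. almanac.markday(d→1806-07-17) == 1806-07-17
// 5. arith.reveal() == -13
// 6. almanac.lunge(n→4) == 1806-11-17
// 7. almanac.stepdays(n→-317) == 1806-01-04
// 8. arith.start(x→41) == 41
// 9. arith.reveal() == 41
// 10. almanac.lunge(n→-15) == 1804-10-04
// 11. arith.raiseby(x→-6) == 35
// 12. arith.flip() == -35
// 13. almanac.weekday() == Thursday
// 14. arith.start(x→-54) == -54
// 15. arith.minus(x→23) == -77
// 16. almanac.markday(d→1727-10-30) == 1727-10-30
// 17. almanac.markday(d→2174-09-21) == 2174-09-21

Answer: 1804-10-04


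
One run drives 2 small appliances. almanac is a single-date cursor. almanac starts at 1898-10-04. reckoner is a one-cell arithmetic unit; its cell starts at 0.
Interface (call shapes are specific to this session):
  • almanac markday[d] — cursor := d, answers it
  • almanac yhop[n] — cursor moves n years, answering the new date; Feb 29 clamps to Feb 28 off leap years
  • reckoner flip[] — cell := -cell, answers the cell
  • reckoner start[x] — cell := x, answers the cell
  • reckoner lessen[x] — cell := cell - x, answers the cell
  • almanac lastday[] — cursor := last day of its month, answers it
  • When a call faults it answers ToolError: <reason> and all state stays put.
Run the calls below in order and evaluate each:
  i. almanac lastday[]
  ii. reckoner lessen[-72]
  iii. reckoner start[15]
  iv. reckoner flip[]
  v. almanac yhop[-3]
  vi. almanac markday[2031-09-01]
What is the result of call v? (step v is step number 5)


Answer: 1895-10-31

Derivation:
~$ almanac lastday
= 1898-10-31
~$ reckoner lessen x: -72
= 72
~$ reckoner start x: 15
= 15
~$ reckoner flip
= -15
~$ almanac yhop n: -3
= 1895-10-31
~$ almanac markday d: 2031-09-01
= 2031-09-01


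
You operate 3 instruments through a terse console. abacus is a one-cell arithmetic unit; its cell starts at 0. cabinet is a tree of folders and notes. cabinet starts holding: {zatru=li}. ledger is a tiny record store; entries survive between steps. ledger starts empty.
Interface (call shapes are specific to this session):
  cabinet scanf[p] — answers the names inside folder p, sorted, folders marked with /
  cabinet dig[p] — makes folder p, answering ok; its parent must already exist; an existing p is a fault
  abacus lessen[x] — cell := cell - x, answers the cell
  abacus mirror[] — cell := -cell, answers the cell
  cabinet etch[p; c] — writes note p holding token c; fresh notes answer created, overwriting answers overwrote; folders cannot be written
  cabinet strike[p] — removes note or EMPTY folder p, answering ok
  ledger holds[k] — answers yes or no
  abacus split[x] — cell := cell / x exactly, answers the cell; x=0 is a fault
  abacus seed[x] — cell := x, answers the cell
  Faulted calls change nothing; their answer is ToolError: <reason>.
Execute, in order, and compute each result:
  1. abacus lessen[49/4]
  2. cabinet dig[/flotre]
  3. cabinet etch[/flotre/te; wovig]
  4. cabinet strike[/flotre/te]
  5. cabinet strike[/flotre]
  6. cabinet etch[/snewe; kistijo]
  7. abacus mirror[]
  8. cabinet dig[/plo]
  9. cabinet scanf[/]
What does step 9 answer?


→ abacus lessen(x='49/4')
← -49/4
→ cabinet dig(p='/flotre')
← ok
→ cabinet etch(p='/flotre/te', c='wovig')
← created
→ cabinet strike(p='/flotre/te')
← ok
→ cabinet strike(p='/flotre')
← ok
→ cabinet etch(p='/snewe', c='kistijo')
← created
→ abacus mirror()
← 49/4
→ cabinet dig(p='/plo')
← ok
→ cabinet scanf(p='/')
← [plo/, snewe, zatru]

Answer: [plo/, snewe, zatru]


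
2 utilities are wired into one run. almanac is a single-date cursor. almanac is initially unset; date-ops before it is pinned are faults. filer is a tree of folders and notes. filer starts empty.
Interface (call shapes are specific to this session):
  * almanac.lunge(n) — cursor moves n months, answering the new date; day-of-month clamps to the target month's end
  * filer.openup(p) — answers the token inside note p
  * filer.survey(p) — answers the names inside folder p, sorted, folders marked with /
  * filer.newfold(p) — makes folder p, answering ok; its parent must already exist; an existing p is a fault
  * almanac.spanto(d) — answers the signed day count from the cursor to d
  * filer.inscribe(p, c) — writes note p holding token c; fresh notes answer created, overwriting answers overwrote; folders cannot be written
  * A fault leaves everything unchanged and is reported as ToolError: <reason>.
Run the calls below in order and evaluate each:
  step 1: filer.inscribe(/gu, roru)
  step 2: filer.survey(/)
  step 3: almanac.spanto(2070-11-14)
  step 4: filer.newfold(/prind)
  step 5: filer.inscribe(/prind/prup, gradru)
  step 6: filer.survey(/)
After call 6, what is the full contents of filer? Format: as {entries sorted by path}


$ filer.inscribe p→/gu c→roru
  created
$ filer.survey p→/
  [gu]
$ almanac.spanto d→2070-11-14
  ToolError: no date set
$ filer.newfold p→/prind
  ok
$ filer.inscribe p→/prind/prup c→gradru
  created
$ filer.survey p→/
  [gu, prind/]

Answer: {gu=roru, prind/, prind/prup=gradru}


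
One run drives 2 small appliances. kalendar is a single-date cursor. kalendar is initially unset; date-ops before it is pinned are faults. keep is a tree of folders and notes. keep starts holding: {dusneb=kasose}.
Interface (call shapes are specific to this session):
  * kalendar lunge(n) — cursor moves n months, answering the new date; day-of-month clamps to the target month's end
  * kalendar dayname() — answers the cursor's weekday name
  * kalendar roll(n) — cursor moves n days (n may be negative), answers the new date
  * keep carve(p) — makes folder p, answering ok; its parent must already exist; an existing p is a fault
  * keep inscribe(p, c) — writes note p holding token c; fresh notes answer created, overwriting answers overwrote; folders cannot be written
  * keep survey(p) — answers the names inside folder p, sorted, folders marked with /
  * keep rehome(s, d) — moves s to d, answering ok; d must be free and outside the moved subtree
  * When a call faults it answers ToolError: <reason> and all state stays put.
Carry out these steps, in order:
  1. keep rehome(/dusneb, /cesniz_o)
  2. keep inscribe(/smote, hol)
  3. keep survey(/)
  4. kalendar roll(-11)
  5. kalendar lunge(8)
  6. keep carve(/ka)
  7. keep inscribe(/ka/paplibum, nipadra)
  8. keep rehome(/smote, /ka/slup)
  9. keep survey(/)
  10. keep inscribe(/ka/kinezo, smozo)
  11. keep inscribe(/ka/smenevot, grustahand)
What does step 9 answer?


[in] keep rehome /dusneb /cesniz_o
= ok
[in] keep inscribe /smote hol
= created
[in] keep survey /
= [cesniz_o, smote]
[in] kalendar roll -11
= ToolError: no date set
[in] kalendar lunge 8
= ToolError: no date set
[in] keep carve /ka
= ok
[in] keep inscribe /ka/paplibum nipadra
= created
[in] keep rehome /smote /ka/slup
= ok
[in] keep survey /
= [cesniz_o, ka/]
[in] keep inscribe /ka/kinezo smozo
= created
[in] keep inscribe /ka/smenevot grustahand
= created

Answer: [cesniz_o, ka/]


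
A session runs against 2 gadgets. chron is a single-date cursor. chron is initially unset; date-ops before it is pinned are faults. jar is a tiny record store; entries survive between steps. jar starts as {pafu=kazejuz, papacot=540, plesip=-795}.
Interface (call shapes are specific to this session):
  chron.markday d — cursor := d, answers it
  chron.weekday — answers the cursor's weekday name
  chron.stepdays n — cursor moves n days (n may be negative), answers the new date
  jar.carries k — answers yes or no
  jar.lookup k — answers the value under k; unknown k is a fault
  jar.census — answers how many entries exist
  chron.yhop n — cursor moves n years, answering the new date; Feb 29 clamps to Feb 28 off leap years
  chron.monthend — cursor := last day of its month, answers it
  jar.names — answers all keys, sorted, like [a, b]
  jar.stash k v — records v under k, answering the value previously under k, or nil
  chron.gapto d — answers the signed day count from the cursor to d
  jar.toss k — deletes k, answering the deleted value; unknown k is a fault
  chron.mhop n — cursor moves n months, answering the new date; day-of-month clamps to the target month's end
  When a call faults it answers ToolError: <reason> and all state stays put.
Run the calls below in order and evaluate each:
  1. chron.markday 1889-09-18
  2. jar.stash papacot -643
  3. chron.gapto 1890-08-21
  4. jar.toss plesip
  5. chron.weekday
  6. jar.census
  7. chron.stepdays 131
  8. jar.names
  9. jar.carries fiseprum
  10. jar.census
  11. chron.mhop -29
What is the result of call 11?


>> chron.markday(d=1889-09-18)
<< 1889-09-18
>> jar.stash(k=papacot, v=-643)
<< 540
>> chron.gapto(d=1890-08-21)
<< 337
>> jar.toss(k=plesip)
<< -795
>> chron.weekday()
<< Wednesday
>> jar.census()
<< 2
>> chron.stepdays(n=131)
<< 1890-01-27
>> jar.names()
<< [pafu, papacot]
>> jar.carries(k=fiseprum)
<< no
>> jar.census()
<< 2
>> chron.mhop(n=-29)
<< 1887-08-27

Answer: 1887-08-27
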